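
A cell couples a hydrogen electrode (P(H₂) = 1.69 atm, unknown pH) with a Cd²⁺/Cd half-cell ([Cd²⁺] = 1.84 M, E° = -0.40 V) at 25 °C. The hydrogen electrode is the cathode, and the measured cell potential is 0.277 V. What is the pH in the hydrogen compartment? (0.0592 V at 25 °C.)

E°_cell = 0.40 V and n = 2.
log Q = n(E° − E)/0.0592 = 2×(0.40 − 0.277)/0.0592 = 4.155.
With Q = [Cd²⁺]·P(H₂) / [H⁺]^2, solving for [H⁺] gives log[H⁺] = -1.831, so pH = 1.83.

pH = 1.83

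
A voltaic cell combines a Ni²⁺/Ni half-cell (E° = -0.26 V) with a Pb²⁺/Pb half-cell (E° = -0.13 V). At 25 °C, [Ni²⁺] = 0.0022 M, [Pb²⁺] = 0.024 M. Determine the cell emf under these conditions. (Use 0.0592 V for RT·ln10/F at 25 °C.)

The Pb²⁺/Pb couple has the higher reduction potential and acts as the cathode, so E°_cell = -0.13 − (-0.26) = 0.13 V.
Balancing electrons gives n = 2; the reaction quotient is Q = [Ni²⁺]/[Pb²⁺] = 0.0917.
At 25 °C, E = E° − (0.0592/n) log Q = 0.13 − (0.0592/2)(-1.038) = 0.130 + 0.031 = 0.161 V.

0.161 V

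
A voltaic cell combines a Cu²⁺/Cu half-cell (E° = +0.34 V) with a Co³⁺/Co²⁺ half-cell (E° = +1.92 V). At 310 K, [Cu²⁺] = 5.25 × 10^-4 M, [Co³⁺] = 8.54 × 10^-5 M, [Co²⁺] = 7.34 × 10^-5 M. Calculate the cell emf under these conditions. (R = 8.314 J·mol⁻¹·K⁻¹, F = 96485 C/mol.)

1.68 V

The Co³⁺/Co²⁺ couple has the higher reduction potential and acts as the cathode, so E°_cell = +1.92 − (+0.34) = 1.58 V.
Balancing electrons gives n = 2; the reaction quotient is Q = [Cu²⁺]·[Co²⁺]^2/[Co³⁺]^2 = 3.88 × 10^-4.
E = E° − (RT/nF) ln Q = 1.58 − (8.314×310)/(2×96485) × (-7.855) = 1.580 + 0.105 = 1.685 V.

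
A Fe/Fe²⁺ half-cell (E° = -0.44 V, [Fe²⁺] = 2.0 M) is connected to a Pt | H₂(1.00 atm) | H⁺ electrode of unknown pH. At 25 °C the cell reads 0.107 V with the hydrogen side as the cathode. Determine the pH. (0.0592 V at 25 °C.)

pH = 5.47

E°_cell = 0.44 V and n = 2.
log Q = n(E° − E)/0.0592 = 2×(0.44 − 0.107)/0.0592 = 11.250.
With Q = [Fe²⁺]·P(H₂) / [H⁺]^2, solving for [H⁺] gives log[H⁺] = -5.474, so pH = 5.47.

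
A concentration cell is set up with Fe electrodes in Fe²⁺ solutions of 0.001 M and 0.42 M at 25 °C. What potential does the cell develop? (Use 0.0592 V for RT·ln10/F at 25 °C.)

Both half-cells are Fe²⁺/Fe, so E°_cell = 0. The concentrated side is the cathode; the cell reaction moves Fe²⁺ from high to low concentration with n = 2.
Q = [Fe²⁺]_dilute/[Fe²⁺]_conc = 0.001/0.42 = 0.00238.
E = 0 − (0.0592/2) log Q = −(0.0592/2)(-2.623) = 0.0776 V.

0.078 V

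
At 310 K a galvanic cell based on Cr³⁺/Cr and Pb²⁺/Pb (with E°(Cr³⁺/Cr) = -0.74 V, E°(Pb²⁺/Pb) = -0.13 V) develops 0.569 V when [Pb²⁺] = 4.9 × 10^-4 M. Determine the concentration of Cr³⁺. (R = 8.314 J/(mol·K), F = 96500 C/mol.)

0.0011 M

From the Nernst equation, ln Q = nF(E° − E)/RT = 6×96500×(0.61 − 0.569)/(8.314×310) = 9.211, so Q = 1 × 10^4.
With Q = [Cr³⁺]^2/[Pb²⁺]^3 and the known concentrations, [Cr³⁺]^2 in the numerator gives [Cr³⁺] = 0.0011 M.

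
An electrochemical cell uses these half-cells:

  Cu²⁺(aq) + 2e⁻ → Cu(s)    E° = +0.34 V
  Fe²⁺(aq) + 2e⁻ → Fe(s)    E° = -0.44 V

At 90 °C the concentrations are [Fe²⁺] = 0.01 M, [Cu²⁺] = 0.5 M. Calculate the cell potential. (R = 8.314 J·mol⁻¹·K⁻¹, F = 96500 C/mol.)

The Cu²⁺/Cu couple has the higher reduction potential and acts as the cathode, so E°_cell = +0.34 − (-0.44) = 0.78 V.
Balancing electrons gives n = 2; the reaction quotient is Q = [Fe²⁺]/[Cu²⁺] = 0.0200.
E = E° − (RT/nF) ln Q = 0.78 − (8.314×363)/(2×96500) × (-3.912) = 0.780 + 0.061 = 0.841 V.

0.841 V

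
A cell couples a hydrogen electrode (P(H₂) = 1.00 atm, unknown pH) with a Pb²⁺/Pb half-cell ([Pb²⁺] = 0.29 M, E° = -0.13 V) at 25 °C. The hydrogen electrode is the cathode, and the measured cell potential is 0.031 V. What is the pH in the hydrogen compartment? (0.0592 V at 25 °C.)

pH = 1.94

E°_cell = 0.13 V and n = 2.
log Q = n(E° − E)/0.0592 = 2×(0.13 − 0.031)/0.0592 = 3.345.
With Q = [Pb²⁺]·P(H₂) / [H⁺]^2, solving for [H⁺] gives log[H⁺] = -1.941, so pH = 1.94.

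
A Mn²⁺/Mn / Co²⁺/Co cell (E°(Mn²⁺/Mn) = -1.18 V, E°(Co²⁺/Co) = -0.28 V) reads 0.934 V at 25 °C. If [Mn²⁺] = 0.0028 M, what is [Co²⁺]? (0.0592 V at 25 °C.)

From the Nernst equation, log Q = n(E° − E)/0.0592 = 2(0.90 − 0.934)/0.0592 = -1.149, so Q = 0.0710.
With Q = [Mn²⁺]/[Co²⁺] and the known concentrations, [Co²⁺] in the denominator gives [Co²⁺] = 0.039 M.

0.039 M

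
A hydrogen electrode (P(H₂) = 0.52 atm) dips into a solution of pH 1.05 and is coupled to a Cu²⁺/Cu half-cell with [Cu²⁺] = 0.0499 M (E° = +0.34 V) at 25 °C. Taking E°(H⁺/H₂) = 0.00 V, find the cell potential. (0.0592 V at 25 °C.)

The Cu²⁺/Cu couple is the cathode, so E°_cell = 0.34 V; n = 2.
[H⁺] = 10^(−1.05) = 0.089 M, and Q = [H⁺]^2 / ([Cu²⁺]·P(H₂)) = 0.306.
E = E° − (0.0592/2) log Q = 0.34 − (0.0592/2)(-0.514) = 0.355 V.

0.36 V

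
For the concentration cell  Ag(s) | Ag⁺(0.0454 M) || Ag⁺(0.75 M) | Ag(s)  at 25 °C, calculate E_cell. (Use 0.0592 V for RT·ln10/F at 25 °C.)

0.072 V

Both half-cells are Ag⁺/Ag, so E°_cell = 0. The concentrated side is the cathode; the cell reaction moves Ag⁺ from high to low concentration with n = 1.
Q = [Ag⁺]_dilute/[Ag⁺]_conc = 0.0454/0.75 = 0.0605.
E = 0 − (0.0592/1) log Q = −(0.0592/1)(-1.218) = 0.0721 V.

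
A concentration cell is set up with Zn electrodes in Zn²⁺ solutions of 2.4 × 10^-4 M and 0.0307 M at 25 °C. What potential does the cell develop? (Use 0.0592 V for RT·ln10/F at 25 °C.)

Both half-cells are Zn²⁺/Zn, so E°_cell = 0. The concentrated side is the cathode; the cell reaction moves Zn²⁺ from high to low concentration with n = 2.
Q = [Zn²⁺]_dilute/[Zn²⁺]_conc = 2.4 × 10^-4/0.0307 = 0.00782.
E = 0 − (0.0592/2) log Q = −(0.0592/2)(-2.107) = 0.0624 V.

0.062 V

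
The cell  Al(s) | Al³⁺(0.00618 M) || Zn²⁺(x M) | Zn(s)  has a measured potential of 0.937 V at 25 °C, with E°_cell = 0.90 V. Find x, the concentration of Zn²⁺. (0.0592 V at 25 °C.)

0.6 M

From the Nernst equation, log Q = n(E° − E)/0.0592 = 6(0.90 − 0.937)/0.0592 = -3.750, so Q = 1.78 × 10^-4.
With Q = [Al³⁺]^2/[Zn²⁺]^3 and the known concentrations, [Zn²⁺]^3 in the denominator gives [Zn²⁺] = 0.6 M.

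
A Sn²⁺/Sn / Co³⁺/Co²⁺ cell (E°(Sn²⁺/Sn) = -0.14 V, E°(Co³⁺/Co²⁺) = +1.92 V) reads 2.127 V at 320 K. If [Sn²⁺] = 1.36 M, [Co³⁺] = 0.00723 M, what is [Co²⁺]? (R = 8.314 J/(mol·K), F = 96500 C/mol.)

From the Nernst equation, ln Q = nF(E° − E)/RT = 2×96500×(2.06 − 2.127)/(8.314×320) = -4.860, so Q = 0.00775.
With Q = [Sn²⁺]·[Co²⁺]^2/[Co³⁺]^2 and the known concentrations, [Co²⁺]^2 in the numerator gives [Co²⁺] = 5.5 × 10^-4 M.

5.5 × 10^-4 M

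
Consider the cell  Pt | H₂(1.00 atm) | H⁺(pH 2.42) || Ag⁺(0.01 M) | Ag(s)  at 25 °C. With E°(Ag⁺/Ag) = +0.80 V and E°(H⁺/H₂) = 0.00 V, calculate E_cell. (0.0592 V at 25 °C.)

The Ag⁺/Ag couple is the cathode, so E°_cell = 0.80 V; n = 2.
[H⁺] = 10^(−2.42) = 0.0038 M, and Q = [H⁺]^2 / ([Ag⁺]^2·P(H₂)) = 0.145.
E = E° − (0.0592/2) log Q = 0.80 − (0.0592/2)(-0.840) = 0.825 V.

0.82 V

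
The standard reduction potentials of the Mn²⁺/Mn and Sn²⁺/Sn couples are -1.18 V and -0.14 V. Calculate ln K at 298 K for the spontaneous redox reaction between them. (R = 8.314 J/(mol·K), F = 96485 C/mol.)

E°_cell = -0.14 − (-1.18) = 1.04 V, with n = 2 electrons transferred.
At equilibrium E = 0, so the Nernst equation gives ln K = nFE°/RT = (2)(96485)(1.04)/((8.314)(298)) = 81.00.

ln K = 81.0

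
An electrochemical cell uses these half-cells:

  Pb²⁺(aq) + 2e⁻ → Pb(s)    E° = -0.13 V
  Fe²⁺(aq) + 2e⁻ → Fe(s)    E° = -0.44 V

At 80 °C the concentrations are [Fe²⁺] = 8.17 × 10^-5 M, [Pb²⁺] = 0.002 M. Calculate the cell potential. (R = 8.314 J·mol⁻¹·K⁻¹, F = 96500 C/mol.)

The Pb²⁺/Pb couple has the higher reduction potential and acts as the cathode, so E°_cell = -0.13 − (-0.44) = 0.31 V.
Balancing electrons gives n = 2; the reaction quotient is Q = [Fe²⁺]/[Pb²⁺] = 0.0408.
E = E° − (RT/nF) ln Q = 0.31 − (8.314×353)/(2×96500) × (-3.198) = 0.310 + 0.049 = 0.359 V.

0.359 V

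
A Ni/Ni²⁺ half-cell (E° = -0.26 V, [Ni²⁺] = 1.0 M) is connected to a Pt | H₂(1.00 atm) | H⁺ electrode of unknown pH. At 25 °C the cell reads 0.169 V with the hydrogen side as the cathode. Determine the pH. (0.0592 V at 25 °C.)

pH = 1.54

E°_cell = 0.26 V and n = 2.
log Q = n(E° − E)/0.0592 = 2×(0.26 − 0.169)/0.0592 = 3.074.
With Q = [Ni²⁺]·P(H₂) / [H⁺]^2, solving for [H⁺] gives log[H⁺] = -1.537, so pH = 1.54.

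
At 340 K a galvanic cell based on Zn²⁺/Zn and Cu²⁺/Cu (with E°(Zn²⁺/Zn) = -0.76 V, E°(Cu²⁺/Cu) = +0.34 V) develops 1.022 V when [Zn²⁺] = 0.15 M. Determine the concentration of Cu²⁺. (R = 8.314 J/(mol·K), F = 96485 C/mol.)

From the Nernst equation, ln Q = nF(E° − E)/RT = 2×96485×(1.10 − 1.022)/(8.314×340) = 5.325, so Q = 205.
With Q = [Zn²⁺]/[Cu²⁺] and the known concentrations, [Cu²⁺] in the denominator gives [Cu²⁺] = 7.3 × 10^-4 M.

7.3 × 10^-4 M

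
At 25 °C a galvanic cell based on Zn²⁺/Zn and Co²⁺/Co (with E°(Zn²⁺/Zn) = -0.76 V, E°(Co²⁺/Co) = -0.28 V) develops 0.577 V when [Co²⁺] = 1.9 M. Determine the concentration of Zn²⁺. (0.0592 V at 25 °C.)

0.001 M

From the Nernst equation, log Q = n(E° − E)/0.0592 = 2(0.48 − 0.577)/0.0592 = -3.277, so Q = 5.28 × 10^-4.
With Q = [Zn²⁺]/[Co²⁺] and the known concentrations, [Zn²⁺] in the numerator gives [Zn²⁺] = 0.001 M.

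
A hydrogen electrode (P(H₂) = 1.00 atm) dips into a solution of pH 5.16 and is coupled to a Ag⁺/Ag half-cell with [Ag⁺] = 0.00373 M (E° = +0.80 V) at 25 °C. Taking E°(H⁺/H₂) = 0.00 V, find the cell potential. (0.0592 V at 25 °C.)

The Ag⁺/Ag couple is the cathode, so E°_cell = 0.80 V; n = 2.
[H⁺] = 10^(−5.16) = 6.9 × 10^-6 M, and Q = [H⁺]^2 / ([Ag⁺]^2·P(H₂)) = 3.44 × 10^-6.
E = E° − (0.0592/2) log Q = 0.80 − (0.0592/2)(-5.463) = 0.962 V.

0.96 V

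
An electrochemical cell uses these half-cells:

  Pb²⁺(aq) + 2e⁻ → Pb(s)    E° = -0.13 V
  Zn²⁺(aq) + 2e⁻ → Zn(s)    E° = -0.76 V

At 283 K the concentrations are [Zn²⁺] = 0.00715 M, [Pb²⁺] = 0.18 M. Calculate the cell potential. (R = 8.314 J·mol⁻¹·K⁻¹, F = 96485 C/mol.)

0.669 V

The Pb²⁺/Pb couple has the higher reduction potential and acts as the cathode, so E°_cell = -0.13 − (-0.76) = 0.63 V.
Balancing electrons gives n = 2; the reaction quotient is Q = [Zn²⁺]/[Pb²⁺] = 0.0397.
E = E° − (RT/nF) ln Q = 0.63 − (8.314×283)/(2×96485) × (-3.226) = 0.630 + 0.039 = 0.669 V.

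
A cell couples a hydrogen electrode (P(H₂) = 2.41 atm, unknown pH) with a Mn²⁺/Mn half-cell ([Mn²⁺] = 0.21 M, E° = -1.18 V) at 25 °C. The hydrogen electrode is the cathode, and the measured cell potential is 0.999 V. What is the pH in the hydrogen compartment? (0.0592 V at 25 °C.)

pH = 3.21

E°_cell = 1.18 V and n = 2.
log Q = n(E° − E)/0.0592 = 2×(1.18 − 0.999)/0.0592 = 6.115.
With Q = [Mn²⁺]·P(H₂) / [H⁺]^2, solving for [H⁺] gives log[H⁺] = -3.205, so pH = 3.21.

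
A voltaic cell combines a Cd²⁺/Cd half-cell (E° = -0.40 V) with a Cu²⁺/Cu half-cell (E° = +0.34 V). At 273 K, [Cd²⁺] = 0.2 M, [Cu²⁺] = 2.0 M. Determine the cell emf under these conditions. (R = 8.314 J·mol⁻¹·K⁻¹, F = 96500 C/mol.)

The Cu²⁺/Cu couple has the higher reduction potential and acts as the cathode, so E°_cell = +0.34 − (-0.40) = 0.74 V.
Balancing electrons gives n = 2; the reaction quotient is Q = [Cd²⁺]/[Cu²⁺] = 0.100.
E = E° − (RT/nF) ln Q = 0.74 − (8.314×273)/(2×96500) × (-2.303) = 0.740 + 0.027 = 0.767 V.

0.767 V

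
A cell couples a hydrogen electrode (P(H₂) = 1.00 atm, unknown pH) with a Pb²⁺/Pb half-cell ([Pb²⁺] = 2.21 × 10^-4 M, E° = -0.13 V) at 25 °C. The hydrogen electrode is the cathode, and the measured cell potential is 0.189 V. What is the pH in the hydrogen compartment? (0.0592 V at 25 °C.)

pH = 0.83

E°_cell = 0.13 V and n = 2.
log Q = n(E° − E)/0.0592 = 2×(0.13 − 0.189)/0.0592 = -1.993.
With Q = [Pb²⁺]·P(H₂) / [H⁺]^2, solving for [H⁺] gives log[H⁺] = -0.831, so pH = 0.83.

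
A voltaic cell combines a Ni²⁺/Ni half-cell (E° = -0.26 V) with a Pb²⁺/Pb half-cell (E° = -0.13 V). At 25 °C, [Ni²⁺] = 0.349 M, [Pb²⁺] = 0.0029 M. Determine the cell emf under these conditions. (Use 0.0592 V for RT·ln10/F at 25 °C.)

The Pb²⁺/Pb couple has the higher reduction potential and acts as the cathode, so E°_cell = -0.13 − (-0.26) = 0.13 V.
Balancing electrons gives n = 2; the reaction quotient is Q = [Ni²⁺]/[Pb²⁺] = 120.
At 25 °C, E = E° − (0.0592/n) log Q = 0.13 − (0.0592/2)(2.080) = 0.130 − 0.062 = 0.068 V.

0.068 V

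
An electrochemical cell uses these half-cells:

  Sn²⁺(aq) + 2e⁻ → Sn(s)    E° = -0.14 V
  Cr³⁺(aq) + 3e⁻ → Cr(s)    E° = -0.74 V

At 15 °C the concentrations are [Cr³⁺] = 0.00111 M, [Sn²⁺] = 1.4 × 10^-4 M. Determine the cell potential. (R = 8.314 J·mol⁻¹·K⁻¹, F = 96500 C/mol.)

0.546 V

The Sn²⁺/Sn couple has the higher reduction potential and acts as the cathode, so E°_cell = -0.14 − (-0.74) = 0.60 V.
Balancing electrons gives n = 6; the reaction quotient is Q = [Cr³⁺]^2/[Sn²⁺]^3 = 4.49 × 10^5.
E = E° − (RT/nF) ln Q = 0.60 − (8.314×288)/(6×96500) × (13.015) = 0.600 − 0.054 = 0.546 V.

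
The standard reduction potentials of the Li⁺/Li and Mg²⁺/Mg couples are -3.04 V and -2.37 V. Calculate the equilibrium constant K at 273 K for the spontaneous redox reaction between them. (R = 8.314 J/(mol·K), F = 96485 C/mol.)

E°_cell = -2.37 − (-3.04) = 0.67 V, with n = 2 electrons transferred.
At equilibrium E = 0, so the Nernst equation gives ln K = nFE°/RT = (2)(96485)(0.67)/((8.314)(273)) = 56.96.
K = e^56.96 = 5.5 × 10^24.

5.5 × 10^24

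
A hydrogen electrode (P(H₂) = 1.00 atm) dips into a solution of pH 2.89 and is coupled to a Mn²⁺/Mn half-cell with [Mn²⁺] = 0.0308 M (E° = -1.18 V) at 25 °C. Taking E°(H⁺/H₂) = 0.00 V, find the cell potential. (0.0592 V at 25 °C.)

1.05 V

The hydrogen couple is the cathode, so E°_cell = 1.18 V; n = 2.
[H⁺] = 10^(−2.89) = 0.0013 M, and Q = [Mn²⁺]·P(H₂) / [H⁺]^2 = 1.86 × 10^4.
E = E° − (0.0592/2) log Q = 1.18 − (0.0592/2)(4.269) = 1.054 V.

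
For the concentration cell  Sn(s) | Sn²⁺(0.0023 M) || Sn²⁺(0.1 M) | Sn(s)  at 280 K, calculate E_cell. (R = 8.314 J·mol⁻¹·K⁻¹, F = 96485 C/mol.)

0.046 V

Both half-cells are Sn²⁺/Sn, so E°_cell = 0. The concentrated side is the cathode; the cell reaction moves Sn²⁺ from high to low concentration with n = 2.
Q = [Sn²⁺]_dilute/[Sn²⁺]_conc = 0.0023/0.1 = 0.0230.
E = 0 − (RT/nF) ln Q = −((8.314×280)/(2×96485))(-3.772) = 0.0455 V.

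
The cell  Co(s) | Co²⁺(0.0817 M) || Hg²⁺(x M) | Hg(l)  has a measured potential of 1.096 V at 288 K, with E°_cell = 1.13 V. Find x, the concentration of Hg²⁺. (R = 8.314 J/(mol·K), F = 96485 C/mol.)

From the Nernst equation, ln Q = nF(E° − E)/RT = 2×96485×(1.13 − 1.096)/(8.314×288) = 2.740, so Q = 15.5.
With Q = [Co²⁺]/[Hg²⁺] and the known concentrations, [Hg²⁺] in the denominator gives [Hg²⁺] = 0.0053 M.

0.0053 M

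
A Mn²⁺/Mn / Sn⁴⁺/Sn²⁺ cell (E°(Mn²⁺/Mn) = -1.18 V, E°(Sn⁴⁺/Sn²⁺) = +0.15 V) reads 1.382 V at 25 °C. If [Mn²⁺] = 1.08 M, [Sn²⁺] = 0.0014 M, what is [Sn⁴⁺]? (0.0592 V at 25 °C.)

0.086 M

From the Nernst equation, log Q = n(E° − E)/0.0592 = 2(1.33 − 1.382)/0.0592 = -1.757, so Q = 0.0175.
With Q = [Mn²⁺]·[Sn²⁺]/[Sn⁴⁺] and the known concentrations, [Sn⁴⁺] in the denominator gives [Sn⁴⁺] = 0.086 M.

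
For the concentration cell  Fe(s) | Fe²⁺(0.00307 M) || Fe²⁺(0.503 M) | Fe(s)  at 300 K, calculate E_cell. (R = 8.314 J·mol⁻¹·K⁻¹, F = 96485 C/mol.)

Both half-cells are Fe²⁺/Fe, so E°_cell = 0. The concentrated side is the cathode; the cell reaction moves Fe²⁺ from high to low concentration with n = 2.
Q = [Fe²⁺]_dilute/[Fe²⁺]_conc = 0.00307/0.503 = 0.00610.
E = 0 − (RT/nF) ln Q = −((8.314×300)/(2×96485))(-5.099) = 0.0659 V.

0.066 V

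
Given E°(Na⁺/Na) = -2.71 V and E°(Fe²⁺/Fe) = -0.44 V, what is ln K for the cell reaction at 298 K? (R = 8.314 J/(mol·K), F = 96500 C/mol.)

E°_cell = -0.44 − (-2.71) = 2.27 V, with n = 2 electrons transferred.
At equilibrium E = 0, so the Nernst equation gives ln K = nFE°/RT = (2)(96500)(2.27)/((8.314)(298)) = 176.83.

ln K = 176.8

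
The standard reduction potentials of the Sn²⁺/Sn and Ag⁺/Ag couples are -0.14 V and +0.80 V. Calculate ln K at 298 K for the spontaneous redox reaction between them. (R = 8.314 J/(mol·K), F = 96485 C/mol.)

E°_cell = +0.80 − (-0.14) = 0.94 V, with n = 2 electrons transferred.
At equilibrium E = 0, so the Nernst equation gives ln K = nFE°/RT = (2)(96485)(0.94)/((8.314)(298)) = 73.21.

ln K = 73.2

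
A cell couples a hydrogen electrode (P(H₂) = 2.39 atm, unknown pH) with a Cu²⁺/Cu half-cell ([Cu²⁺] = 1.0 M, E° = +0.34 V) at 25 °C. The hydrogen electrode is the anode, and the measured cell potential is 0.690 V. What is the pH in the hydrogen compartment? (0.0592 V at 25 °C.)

E°_cell = 0.34 V and n = 2.
log Q = n(E° − E)/0.0592 = 2×(0.34 − 0.690)/0.0592 = -11.824.
With Q = [H⁺]^2 / ([Cu²⁺]·P(H₂)), solving for [H⁺] gives log[H⁺] = -5.723, so pH = 5.72.

pH = 5.72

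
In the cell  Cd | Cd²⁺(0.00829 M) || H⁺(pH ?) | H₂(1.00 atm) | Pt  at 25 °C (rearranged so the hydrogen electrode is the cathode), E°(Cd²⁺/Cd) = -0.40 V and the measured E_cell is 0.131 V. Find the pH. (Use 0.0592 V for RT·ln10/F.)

pH = 5.58

E°_cell = 0.40 V and n = 2.
log Q = n(E° − E)/0.0592 = 2×(0.40 − 0.131)/0.0592 = 9.088.
With Q = [Cd²⁺]·P(H₂) / [H⁺]^2, solving for [H⁺] gives log[H⁺] = -5.585, so pH = 5.58.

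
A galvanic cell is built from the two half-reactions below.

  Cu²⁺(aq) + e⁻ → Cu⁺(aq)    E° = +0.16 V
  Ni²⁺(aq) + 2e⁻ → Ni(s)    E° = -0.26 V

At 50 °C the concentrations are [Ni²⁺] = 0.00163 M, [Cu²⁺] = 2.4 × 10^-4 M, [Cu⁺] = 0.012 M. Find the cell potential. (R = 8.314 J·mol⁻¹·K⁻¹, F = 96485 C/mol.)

0.400 V

The Cu²⁺/Cu⁺ couple has the higher reduction potential and acts as the cathode, so E°_cell = +0.16 − (-0.26) = 0.42 V.
Balancing electrons gives n = 2; the reaction quotient is Q = [Ni²⁺]·[Cu⁺]^2/[Cu²⁺]^2 = 4.07.
E = E° − (RT/nF) ln Q = 0.42 − (8.314×323)/(2×96485) × (1.405) = 0.420 − 0.020 = 0.400 V.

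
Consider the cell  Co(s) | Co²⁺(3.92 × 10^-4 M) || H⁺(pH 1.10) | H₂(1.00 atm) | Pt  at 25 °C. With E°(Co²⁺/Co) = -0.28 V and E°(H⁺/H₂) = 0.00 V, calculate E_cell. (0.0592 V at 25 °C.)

The hydrogen couple is the cathode, so E°_cell = 0.28 V; n = 2.
[H⁺] = 10^(−1.10) = 0.079 M, and Q = [Co²⁺]·P(H₂) / [H⁺]^2 = 0.0621.
E = E° − (0.0592/2) log Q = 0.28 − (0.0592/2)(-1.207) = 0.316 V.

0.32 V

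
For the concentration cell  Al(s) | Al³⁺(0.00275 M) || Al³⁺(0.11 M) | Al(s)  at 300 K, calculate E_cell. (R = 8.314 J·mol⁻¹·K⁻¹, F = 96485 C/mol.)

0.032 V

Both half-cells are Al³⁺/Al, so E°_cell = 0. The concentrated side is the cathode; the cell reaction moves Al³⁺ from high to low concentration with n = 3.
Q = [Al³⁺]_dilute/[Al³⁺]_conc = 0.00275/0.11 = 0.0250.
E = 0 − (RT/nF) ln Q = −((8.314×300)/(3×96485))(-3.689) = 0.0318 V.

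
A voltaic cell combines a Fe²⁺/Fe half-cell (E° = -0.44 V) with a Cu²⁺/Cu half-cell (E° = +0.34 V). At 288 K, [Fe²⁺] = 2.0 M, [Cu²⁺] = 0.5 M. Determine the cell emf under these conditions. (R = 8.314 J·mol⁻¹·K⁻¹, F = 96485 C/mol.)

0.763 V

The Cu²⁺/Cu couple has the higher reduction potential and acts as the cathode, so E°_cell = +0.34 − (-0.44) = 0.78 V.
Balancing electrons gives n = 2; the reaction quotient is Q = [Fe²⁺]/[Cu²⁺] = 4.00.
E = E° − (RT/nF) ln Q = 0.78 − (8.314×288)/(2×96485) × (1.386) = 0.780 − 0.017 = 0.763 V.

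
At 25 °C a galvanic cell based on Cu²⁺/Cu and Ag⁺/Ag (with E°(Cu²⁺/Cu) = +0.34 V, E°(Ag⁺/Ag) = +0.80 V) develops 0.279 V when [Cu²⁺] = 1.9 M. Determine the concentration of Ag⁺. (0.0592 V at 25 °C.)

0.0012 M

From the Nernst equation, log Q = n(E° − E)/0.0592 = 2(0.46 − 0.279)/0.0592 = 6.115, so Q = 1.3 × 10^6.
With Q = [Cu²⁺]/[Ag⁺]^2 and the known concentrations, [Ag⁺]^2 in the denominator gives [Ag⁺] = 0.0012 M.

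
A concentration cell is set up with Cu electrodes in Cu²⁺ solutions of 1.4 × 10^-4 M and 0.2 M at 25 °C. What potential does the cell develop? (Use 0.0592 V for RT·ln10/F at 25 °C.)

Both half-cells are Cu²⁺/Cu, so E°_cell = 0. The concentrated side is the cathode; the cell reaction moves Cu²⁺ from high to low concentration with n = 2.
Q = [Cu²⁺]_dilute/[Cu²⁺]_conc = 1.4 × 10^-4/0.2 = 7 × 10^-4.
E = 0 − (0.0592/2) log Q = −(0.0592/2)(-3.155) = 0.0934 V.

0.093 V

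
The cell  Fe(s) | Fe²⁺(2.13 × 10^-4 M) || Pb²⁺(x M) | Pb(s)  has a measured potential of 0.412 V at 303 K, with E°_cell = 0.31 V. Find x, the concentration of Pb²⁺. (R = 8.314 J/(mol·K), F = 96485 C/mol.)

From the Nernst equation, ln Q = nF(E° − E)/RT = 2×96485×(0.31 − 0.412)/(8.314×303) = -7.813, so Q = 4.04 × 10^-4.
With Q = [Fe²⁺]/[Pb²⁺] and the known concentrations, [Pb²⁺] in the denominator gives [Pb²⁺] = 0.53 M.

0.53 M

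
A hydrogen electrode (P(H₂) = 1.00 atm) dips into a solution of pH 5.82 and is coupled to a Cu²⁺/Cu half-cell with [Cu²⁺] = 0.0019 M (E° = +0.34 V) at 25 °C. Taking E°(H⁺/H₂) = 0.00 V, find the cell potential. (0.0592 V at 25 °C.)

0.60 V

The Cu²⁺/Cu couple is the cathode, so E°_cell = 0.34 V; n = 2.
[H⁺] = 10^(−5.82) = 1.5 × 10^-6 M, and Q = [H⁺]^2 / ([Cu²⁺]·P(H₂)) = 1.21 × 10^-9.
E = E° − (0.0592/2) log Q = 0.34 − (0.0592/2)(-8.919) = 0.604 V.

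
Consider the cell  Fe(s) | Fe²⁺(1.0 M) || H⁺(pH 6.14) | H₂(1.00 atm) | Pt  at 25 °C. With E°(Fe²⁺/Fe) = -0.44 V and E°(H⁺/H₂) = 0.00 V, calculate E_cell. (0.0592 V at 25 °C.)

0.077 V

The hydrogen couple is the cathode, so E°_cell = 0.44 V; n = 2.
[H⁺] = 10^(−6.14) = 7.2 × 10^-7 M, and Q = [Fe²⁺]·P(H₂) / [H⁺]^2 = 1.91 × 10^12.
E = E° − (0.0592/2) log Q = 0.44 − (0.0592/2)(12.280) = 0.077 V.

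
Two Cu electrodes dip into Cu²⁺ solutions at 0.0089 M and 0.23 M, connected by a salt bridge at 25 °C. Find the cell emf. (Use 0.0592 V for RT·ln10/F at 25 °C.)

0.042 V

Both half-cells are Cu²⁺/Cu, so E°_cell = 0. The concentrated side is the cathode; the cell reaction moves Cu²⁺ from high to low concentration with n = 2.
Q = [Cu²⁺]_dilute/[Cu²⁺]_conc = 0.0089/0.23 = 0.0387.
E = 0 − (0.0592/2) log Q = −(0.0592/2)(-1.412) = 0.0418 V.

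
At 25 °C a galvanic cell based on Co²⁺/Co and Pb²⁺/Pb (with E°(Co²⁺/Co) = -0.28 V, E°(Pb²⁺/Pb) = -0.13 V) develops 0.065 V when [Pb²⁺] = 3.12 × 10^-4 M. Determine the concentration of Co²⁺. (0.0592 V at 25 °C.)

From the Nernst equation, log Q = n(E° − E)/0.0592 = 2(0.15 − 0.065)/0.0592 = 2.872, so Q = 744.
With Q = [Co²⁺]/[Pb²⁺] and the known concentrations, [Co²⁺] in the numerator gives [Co²⁺] = 0.23 M.

0.23 M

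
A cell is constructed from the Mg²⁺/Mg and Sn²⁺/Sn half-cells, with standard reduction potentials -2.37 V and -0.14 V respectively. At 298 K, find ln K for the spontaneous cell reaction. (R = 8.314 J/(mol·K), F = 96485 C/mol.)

ln K = 173.7

E°_cell = -0.14 − (-2.37) = 2.23 V, with n = 2 electrons transferred.
At equilibrium E = 0, so the Nernst equation gives ln K = nFE°/RT = (2)(96485)(2.23)/((8.314)(298)) = 173.69.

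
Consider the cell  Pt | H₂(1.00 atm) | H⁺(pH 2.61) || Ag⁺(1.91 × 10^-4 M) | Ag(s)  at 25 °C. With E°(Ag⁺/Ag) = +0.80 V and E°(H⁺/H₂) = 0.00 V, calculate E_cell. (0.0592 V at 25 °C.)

0.73 V

The Ag⁺/Ag couple is the cathode, so E°_cell = 0.80 V; n = 2.
[H⁺] = 10^(−2.61) = 0.0025 M, and Q = [H⁺]^2 / ([Ag⁺]^2·P(H₂)) = 165.
E = E° − (0.0592/2) log Q = 0.80 − (0.0592/2)(2.218) = 0.734 V.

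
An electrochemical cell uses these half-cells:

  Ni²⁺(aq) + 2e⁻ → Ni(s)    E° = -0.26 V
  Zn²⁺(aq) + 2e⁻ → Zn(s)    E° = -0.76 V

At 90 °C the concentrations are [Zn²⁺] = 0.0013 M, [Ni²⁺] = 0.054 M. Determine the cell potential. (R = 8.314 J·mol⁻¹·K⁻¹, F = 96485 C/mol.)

The Ni²⁺/Ni couple has the higher reduction potential and acts as the cathode, so E°_cell = -0.26 − (-0.76) = 0.50 V.
Balancing electrons gives n = 2; the reaction quotient is Q = [Zn²⁺]/[Ni²⁺] = 0.0241.
E = E° − (RT/nF) ln Q = 0.50 − (8.314×363)/(2×96485) × (-3.727) = 0.500 + 0.058 = 0.558 V.

0.558 V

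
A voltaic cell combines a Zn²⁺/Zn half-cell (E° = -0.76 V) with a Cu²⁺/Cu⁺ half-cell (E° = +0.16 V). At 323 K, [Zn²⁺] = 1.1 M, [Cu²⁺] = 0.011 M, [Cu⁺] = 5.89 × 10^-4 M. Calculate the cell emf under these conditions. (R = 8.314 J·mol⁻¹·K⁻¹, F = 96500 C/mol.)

The Cu²⁺/Cu⁺ couple has the higher reduction potential and acts as the cathode, so E°_cell = +0.16 − (-0.76) = 0.92 V.
Balancing electrons gives n = 2; the reaction quotient is Q = [Zn²⁺]·[Cu⁺]^2/[Cu²⁺]^2 = 0.00315.
E = E° − (RT/nF) ln Q = 0.92 − (8.314×323)/(2×96500) × (-5.759) = 0.920 + 0.080 = 1.000 V.

1.00 V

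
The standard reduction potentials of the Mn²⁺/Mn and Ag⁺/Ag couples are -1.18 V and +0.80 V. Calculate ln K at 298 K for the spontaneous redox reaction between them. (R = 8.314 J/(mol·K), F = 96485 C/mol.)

E°_cell = +0.80 − (-1.18) = 1.98 V, with n = 2 electrons transferred.
At equilibrium E = 0, so the Nernst equation gives ln K = nFE°/RT = (2)(96485)(1.98)/((8.314)(298)) = 154.22.

ln K = 154.2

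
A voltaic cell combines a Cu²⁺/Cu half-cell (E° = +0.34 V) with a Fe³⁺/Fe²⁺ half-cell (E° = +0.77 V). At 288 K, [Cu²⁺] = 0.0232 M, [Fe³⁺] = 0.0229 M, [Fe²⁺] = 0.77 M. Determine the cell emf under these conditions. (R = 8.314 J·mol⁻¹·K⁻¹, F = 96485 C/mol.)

0.389 V

The Fe³⁺/Fe²⁺ couple has the higher reduction potential and acts as the cathode, so E°_cell = +0.77 − (+0.34) = 0.43 V.
Balancing electrons gives n = 2; the reaction quotient is Q = [Cu²⁺]·[Fe²⁺]^2/[Fe³⁺]^2 = 26.2.
E = E° − (RT/nF) ln Q = 0.43 − (8.314×288)/(2×96485) × (3.267) = 0.430 − 0.041 = 0.389 V.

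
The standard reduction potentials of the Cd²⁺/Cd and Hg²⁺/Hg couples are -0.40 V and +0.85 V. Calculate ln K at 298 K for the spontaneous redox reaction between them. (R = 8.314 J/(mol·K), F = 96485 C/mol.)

E°_cell = +0.85 − (-0.40) = 1.25 V, with n = 2 electrons transferred.
At equilibrium E = 0, so the Nernst equation gives ln K = nFE°/RT = (2)(96485)(1.25)/((8.314)(298)) = 97.36.

ln K = 97.4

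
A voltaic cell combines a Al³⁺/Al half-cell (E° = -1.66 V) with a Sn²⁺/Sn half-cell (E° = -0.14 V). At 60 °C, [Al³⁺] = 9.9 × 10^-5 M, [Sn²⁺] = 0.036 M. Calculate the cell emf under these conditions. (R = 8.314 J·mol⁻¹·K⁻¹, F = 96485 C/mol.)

The Sn²⁺/Sn couple has the higher reduction potential and acts as the cathode, so E°_cell = -0.14 − (-1.66) = 1.52 V.
Balancing electrons gives n = 6; the reaction quotient is Q = [Al³⁺]^2/[Sn²⁺]^3 = 2.1 × 10^-4.
E = E° − (RT/nF) ln Q = 1.52 − (8.314×333)/(6×96485) × (-8.468) = 1.520 + 0.040 = 1.560 V.

1.56 V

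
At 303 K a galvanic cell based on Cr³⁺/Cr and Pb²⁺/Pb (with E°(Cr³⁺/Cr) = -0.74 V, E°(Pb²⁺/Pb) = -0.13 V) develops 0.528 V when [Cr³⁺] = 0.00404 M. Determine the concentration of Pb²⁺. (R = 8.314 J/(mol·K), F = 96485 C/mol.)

From the Nernst equation, ln Q = nF(E° − E)/RT = 6×96485×(0.61 − 0.528)/(8.314×303) = 18.844, so Q = 1.53 × 10^8.
With Q = [Cr³⁺]^2/[Pb²⁺]^3 and the known concentrations, [Pb²⁺]^3 in the denominator gives [Pb²⁺] = 4.7 × 10^-5 M.

4.7 × 10^-5 M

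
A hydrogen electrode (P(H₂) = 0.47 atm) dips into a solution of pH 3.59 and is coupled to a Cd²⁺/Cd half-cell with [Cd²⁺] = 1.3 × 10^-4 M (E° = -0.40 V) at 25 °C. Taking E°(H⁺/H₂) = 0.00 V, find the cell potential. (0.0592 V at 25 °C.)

The hydrogen couple is the cathode, so E°_cell = 0.40 V; n = 2.
[H⁺] = 10^(−3.59) = 2.6 × 10^-4 M, and Q = [Cd²⁺]·P(H₂) / [H⁺]^2 = 925.
E = E° − (0.0592/2) log Q = 0.40 − (0.0592/2)(2.966) = 0.312 V.

0.31 V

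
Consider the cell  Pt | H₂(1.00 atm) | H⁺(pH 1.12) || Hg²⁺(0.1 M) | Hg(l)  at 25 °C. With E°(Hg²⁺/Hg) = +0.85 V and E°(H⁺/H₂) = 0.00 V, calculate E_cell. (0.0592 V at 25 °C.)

The Hg²⁺/Hg couple is the cathode, so E°_cell = 0.85 V; n = 2.
[H⁺] = 10^(−1.12) = 0.076 M, and Q = [H⁺]^2 / ([Hg²⁺]·P(H₂)) = 0.0575.
E = E° − (0.0592/2) log Q = 0.85 − (0.0592/2)(-1.240) = 0.887 V.

0.89 V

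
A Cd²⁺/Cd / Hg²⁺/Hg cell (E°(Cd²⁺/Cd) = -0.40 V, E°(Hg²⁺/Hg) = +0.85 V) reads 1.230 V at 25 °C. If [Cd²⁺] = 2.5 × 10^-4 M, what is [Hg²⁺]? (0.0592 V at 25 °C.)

5.3 × 10^-5 M

From the Nernst equation, log Q = n(E° − E)/0.0592 = 2(1.25 − 1.230)/0.0592 = 0.676, so Q = 4.74.
With Q = [Cd²⁺]/[Hg²⁺] and the known concentrations, [Hg²⁺] in the denominator gives [Hg²⁺] = 5.3 × 10^-5 M.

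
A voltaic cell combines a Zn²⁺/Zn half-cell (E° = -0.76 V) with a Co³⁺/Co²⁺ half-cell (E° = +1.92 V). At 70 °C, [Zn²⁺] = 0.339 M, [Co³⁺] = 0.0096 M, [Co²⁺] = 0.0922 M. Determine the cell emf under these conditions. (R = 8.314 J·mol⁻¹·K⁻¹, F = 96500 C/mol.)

The Co³⁺/Co²⁺ couple has the higher reduction potential and acts as the cathode, so E°_cell = +1.92 − (-0.76) = 2.68 V.
Balancing electrons gives n = 2; the reaction quotient is Q = [Zn²⁺]·[Co²⁺]^2/[Co³⁺]^2 = 31.3.
E = E° − (RT/nF) ln Q = 2.68 − (8.314×343)/(2×96500) × (3.443) = 2.680 − 0.051 = 2.629 V.

2.63 V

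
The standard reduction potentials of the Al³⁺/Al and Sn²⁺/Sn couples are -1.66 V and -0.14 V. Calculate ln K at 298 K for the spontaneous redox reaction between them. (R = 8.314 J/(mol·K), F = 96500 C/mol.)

E°_cell = -0.14 − (-1.66) = 1.52 V, with n = 6 electrons transferred.
At equilibrium E = 0, so the Nernst equation gives ln K = nFE°/RT = (6)(96500)(1.52)/((8.314)(298)) = 355.22.

ln K = 355.2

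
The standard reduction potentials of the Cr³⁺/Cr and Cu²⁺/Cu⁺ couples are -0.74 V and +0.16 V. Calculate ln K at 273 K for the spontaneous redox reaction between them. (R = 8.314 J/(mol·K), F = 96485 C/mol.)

E°_cell = +0.16 − (-0.74) = 0.90 V, with n = 3 electrons transferred.
At equilibrium E = 0, so the Nernst equation gives ln K = nFE°/RT = (3)(96485)(0.90)/((8.314)(273)) = 114.78.

ln K = 114.8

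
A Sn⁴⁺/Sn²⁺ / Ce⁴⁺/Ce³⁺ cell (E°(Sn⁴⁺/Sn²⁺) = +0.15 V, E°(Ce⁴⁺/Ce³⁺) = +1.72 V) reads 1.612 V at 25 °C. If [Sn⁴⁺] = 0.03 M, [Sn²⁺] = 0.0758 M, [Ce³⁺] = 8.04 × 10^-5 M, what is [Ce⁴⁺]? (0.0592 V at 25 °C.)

2.6 × 10^-4 M

From the Nernst equation, log Q = n(E° − E)/0.0592 = 2(1.57 − 1.612)/0.0592 = -1.419, so Q = 0.0381.
With Q = [Sn⁴⁺]·[Ce³⁺]^2/([Sn²⁺]·[Ce⁴⁺]^2) and the known concentrations, [Ce⁴⁺]^2 in the denominator gives [Ce⁴⁺] = 2.6 × 10^-4 M.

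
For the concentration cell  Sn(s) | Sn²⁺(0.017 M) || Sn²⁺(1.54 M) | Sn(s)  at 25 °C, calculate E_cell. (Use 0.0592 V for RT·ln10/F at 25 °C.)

Both half-cells are Sn²⁺/Sn, so E°_cell = 0. The concentrated side is the cathode; the cell reaction moves Sn²⁺ from high to low concentration with n = 2.
Q = [Sn²⁺]_dilute/[Sn²⁺]_conc = 0.017/1.54 = 0.0110.
E = 0 − (0.0592/2) log Q = −(0.0592/2)(-1.957) = 0.0579 V.

0.058 V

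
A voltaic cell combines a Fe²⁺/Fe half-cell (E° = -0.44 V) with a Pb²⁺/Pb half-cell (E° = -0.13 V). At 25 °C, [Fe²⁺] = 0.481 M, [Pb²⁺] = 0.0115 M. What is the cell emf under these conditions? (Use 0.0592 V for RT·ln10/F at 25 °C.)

0.262 V

The Pb²⁺/Pb couple has the higher reduction potential and acts as the cathode, so E°_cell = -0.13 − (-0.44) = 0.31 V.
Balancing electrons gives n = 2; the reaction quotient is Q = [Fe²⁺]/[Pb²⁺] = 41.8.
At 25 °C, E = E° − (0.0592/n) log Q = 0.31 − (0.0592/2)(1.621) = 0.310 − 0.048 = 0.262 V.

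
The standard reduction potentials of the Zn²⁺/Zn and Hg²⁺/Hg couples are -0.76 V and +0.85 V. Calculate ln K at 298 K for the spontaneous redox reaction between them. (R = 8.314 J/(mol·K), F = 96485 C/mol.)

E°_cell = +0.85 − (-0.76) = 1.61 V, with n = 2 electrons transferred.
At equilibrium E = 0, so the Nernst equation gives ln K = nFE°/RT = (2)(96485)(1.61)/((8.314)(298)) = 125.40.

ln K = 125.4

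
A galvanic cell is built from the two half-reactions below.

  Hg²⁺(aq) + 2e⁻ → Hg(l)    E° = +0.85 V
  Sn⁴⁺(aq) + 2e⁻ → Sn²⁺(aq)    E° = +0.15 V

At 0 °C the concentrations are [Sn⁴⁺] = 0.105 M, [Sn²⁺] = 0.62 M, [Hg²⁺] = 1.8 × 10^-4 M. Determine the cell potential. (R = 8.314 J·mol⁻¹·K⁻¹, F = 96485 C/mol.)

The Hg²⁺/Hg couple has the higher reduction potential and acts as the cathode, so E°_cell = +0.85 − (+0.15) = 0.70 V.
Balancing electrons gives n = 2; the reaction quotient is Q = [Sn⁴⁺]/([Sn²⁺]·[Hg²⁺]) = 941.
E = E° − (RT/nF) ln Q = 0.70 − (8.314×273)/(2×96485) × (6.847) = 0.700 − 0.081 = 0.619 V.

0.619 V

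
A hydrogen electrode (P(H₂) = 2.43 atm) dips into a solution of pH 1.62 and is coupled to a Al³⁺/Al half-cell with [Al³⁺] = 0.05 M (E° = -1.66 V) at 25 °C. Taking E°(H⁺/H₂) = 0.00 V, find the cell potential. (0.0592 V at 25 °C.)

1.58 V

The hydrogen couple is the cathode, so E°_cell = 1.66 V; n = 6.
[H⁺] = 10^(−1.62) = 0.024 M, and Q = [Al³⁺]^2·P(H₂)^3 / [H⁺]^6 = 1.88 × 10^8.
E = E° − (0.0592/6) log Q = 1.66 − (0.0592/6)(8.275) = 1.578 V.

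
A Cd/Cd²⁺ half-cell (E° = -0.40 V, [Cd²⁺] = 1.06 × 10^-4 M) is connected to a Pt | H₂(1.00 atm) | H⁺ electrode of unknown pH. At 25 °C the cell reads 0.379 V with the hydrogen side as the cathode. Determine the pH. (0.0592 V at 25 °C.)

E°_cell = 0.40 V and n = 2.
log Q = n(E° − E)/0.0592 = 2×(0.40 − 0.379)/0.0592 = 0.709.
With Q = [Cd²⁺]·P(H₂) / [H⁺]^2, solving for [H⁺] gives log[H⁺] = -2.342, so pH = 2.34.

pH = 2.34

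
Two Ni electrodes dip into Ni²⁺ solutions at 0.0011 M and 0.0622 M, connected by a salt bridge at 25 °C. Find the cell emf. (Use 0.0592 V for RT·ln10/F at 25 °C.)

0.052 V

Both half-cells are Ni²⁺/Ni, so E°_cell = 0. The concentrated side is the cathode; the cell reaction moves Ni²⁺ from high to low concentration with n = 2.
Q = [Ni²⁺]_dilute/[Ni²⁺]_conc = 0.0011/0.0622 = 0.0177.
E = 0 − (0.0592/2) log Q = −(0.0592/2)(-1.752) = 0.0519 V.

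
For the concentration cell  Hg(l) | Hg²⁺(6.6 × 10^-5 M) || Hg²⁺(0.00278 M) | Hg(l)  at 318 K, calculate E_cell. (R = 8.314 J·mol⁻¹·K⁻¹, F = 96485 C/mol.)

Both half-cells are Hg²⁺/Hg, so E°_cell = 0. The concentrated side is the cathode; the cell reaction moves Hg²⁺ from high to low concentration with n = 2.
Q = [Hg²⁺]_dilute/[Hg²⁺]_conc = 6.6 × 10^-5/0.00278 = 0.0237.
E = 0 − (RT/nF) ln Q = −((8.314×318)/(2×96485))(-3.741) = 0.0513 V.

0.051 V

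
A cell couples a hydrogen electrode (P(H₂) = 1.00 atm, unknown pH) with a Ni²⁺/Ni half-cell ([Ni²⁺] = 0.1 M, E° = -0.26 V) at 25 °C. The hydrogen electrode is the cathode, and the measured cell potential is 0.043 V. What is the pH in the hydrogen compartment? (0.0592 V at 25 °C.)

E°_cell = 0.26 V and n = 2.
log Q = n(E° − E)/0.0592 = 2×(0.26 − 0.043)/0.0592 = 7.331.
With Q = [Ni²⁺]·P(H₂) / [H⁺]^2, solving for [H⁺] gives log[H⁺] = -4.166, so pH = 4.17.

pH = 4.17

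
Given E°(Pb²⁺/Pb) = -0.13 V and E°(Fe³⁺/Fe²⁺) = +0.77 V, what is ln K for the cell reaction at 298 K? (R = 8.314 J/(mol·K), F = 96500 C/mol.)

E°_cell = +0.77 − (-0.13) = 0.90 V, with n = 2 electrons transferred.
At equilibrium E = 0, so the Nernst equation gives ln K = nFE°/RT = (2)(96500)(0.90)/((8.314)(298)) = 70.11.

ln K = 70.1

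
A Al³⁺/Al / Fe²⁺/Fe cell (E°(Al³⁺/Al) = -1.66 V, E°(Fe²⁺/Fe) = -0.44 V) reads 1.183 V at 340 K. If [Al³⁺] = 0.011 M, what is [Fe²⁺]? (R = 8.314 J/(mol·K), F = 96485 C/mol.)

0.004 M

From the Nernst equation, ln Q = nF(E° − E)/RT = 6×96485×(1.22 − 1.183)/(8.314×340) = 7.577, so Q = 1950.
With Q = [Al³⁺]^2/[Fe²⁺]^3 and the known concentrations, [Fe²⁺]^3 in the denominator gives [Fe²⁺] = 0.004 M.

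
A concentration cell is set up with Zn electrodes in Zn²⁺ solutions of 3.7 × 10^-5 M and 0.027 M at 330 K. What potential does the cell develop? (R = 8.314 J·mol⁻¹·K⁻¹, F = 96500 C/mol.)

Both half-cells are Zn²⁺/Zn, so E°_cell = 0. The concentrated side is the cathode; the cell reaction moves Zn²⁺ from high to low concentration with n = 2.
Q = [Zn²⁺]_dilute/[Zn²⁺]_conc = 3.7 × 10^-5/0.027 = 0.00137.
E = 0 − (RT/nF) ln Q = −((8.314×330)/(2×96500))(-6.593) = 0.0937 V.

0.094 V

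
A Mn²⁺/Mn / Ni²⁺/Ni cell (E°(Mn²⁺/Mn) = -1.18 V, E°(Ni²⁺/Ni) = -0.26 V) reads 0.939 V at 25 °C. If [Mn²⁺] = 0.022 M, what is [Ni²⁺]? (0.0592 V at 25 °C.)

0.096 M

From the Nernst equation, log Q = n(E° − E)/0.0592 = 2(0.92 − 0.939)/0.0592 = -0.642, so Q = 0.228.
With Q = [Mn²⁺]/[Ni²⁺] and the known concentrations, [Ni²⁺] in the denominator gives [Ni²⁺] = 0.096 M.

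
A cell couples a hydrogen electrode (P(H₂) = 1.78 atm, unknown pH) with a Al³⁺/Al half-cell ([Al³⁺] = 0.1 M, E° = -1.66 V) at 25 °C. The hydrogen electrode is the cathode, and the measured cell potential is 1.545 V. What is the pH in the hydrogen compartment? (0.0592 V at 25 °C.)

E°_cell = 1.66 V and n = 6.
log Q = n(E° − E)/0.0592 = 6×(1.66 − 1.545)/0.0592 = 11.655.
With Q = [Al³⁺]^2·P(H₂)^3 / [H⁺]^6, solving for [H⁺] gives log[H⁺] = -2.151, so pH = 2.15.

pH = 2.15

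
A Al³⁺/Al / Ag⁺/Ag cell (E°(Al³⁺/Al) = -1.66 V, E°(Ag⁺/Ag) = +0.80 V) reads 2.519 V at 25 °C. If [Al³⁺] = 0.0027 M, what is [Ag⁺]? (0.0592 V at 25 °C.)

1.4 M

From the Nernst equation, log Q = n(E° − E)/0.0592 = 3(2.46 − 2.519)/0.0592 = -2.990, so Q = 0.00102.
With Q = [Al³⁺]/[Ag⁺]^3 and the known concentrations, [Ag⁺]^3 in the denominator gives [Ag⁺] = 1.4 M.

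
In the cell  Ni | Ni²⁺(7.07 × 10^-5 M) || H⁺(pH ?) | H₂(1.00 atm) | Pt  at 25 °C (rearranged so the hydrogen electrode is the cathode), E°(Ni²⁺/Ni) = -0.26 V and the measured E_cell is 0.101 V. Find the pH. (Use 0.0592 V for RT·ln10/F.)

pH = 4.76

E°_cell = 0.26 V and n = 2.
log Q = n(E° − E)/0.0592 = 2×(0.26 − 0.101)/0.0592 = 5.372.
With Q = [Ni²⁺]·P(H₂) / [H⁺]^2, solving for [H⁺] gives log[H⁺] = -4.761, so pH = 4.76.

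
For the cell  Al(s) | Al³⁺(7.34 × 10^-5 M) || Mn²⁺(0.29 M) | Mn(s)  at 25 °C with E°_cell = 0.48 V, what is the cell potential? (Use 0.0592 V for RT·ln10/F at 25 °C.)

Balancing electrons gives n = 6; the reaction quotient is Q = [Al³⁺]^2/[Mn²⁺]^3 = 2.21 × 10^-7.
At 25 °C, E = E° − (0.0592/n) log Q = 0.48 − (0.0592/6)(-6.656) = 0.480 + 0.066 = 0.546 V.

0.546 V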